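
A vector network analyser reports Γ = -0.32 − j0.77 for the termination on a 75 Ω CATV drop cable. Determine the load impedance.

Z_L = Z_0·(1 + Γ)/(1 − Γ) = 75·(0.68 − j0.77)/(1.32 + j0.77)

Z_L ≈ 9.79 − j49.5 Ω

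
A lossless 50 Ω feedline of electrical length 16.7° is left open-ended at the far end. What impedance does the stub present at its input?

Z_in ≈ −j167 Ω

tan(βl) = 0.3
For an open-ended stub, Z_in = −jZ_0·cot(βl) = −jZ_0/tan(βl)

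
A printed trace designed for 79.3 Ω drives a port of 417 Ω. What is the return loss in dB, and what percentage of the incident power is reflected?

Γ = (417 − 79.3)/(417 + 79.3) = 0.68
RL = −20·log₁₀(0.68) = 3.34 dB
P_refl/P_inc = |Γ|² = 0.463

RL ≈ 3.34 dB; 46.3% of incident power reflected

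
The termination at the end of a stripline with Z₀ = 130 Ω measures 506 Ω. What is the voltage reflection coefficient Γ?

Γ = (Z_L − Z_0)/(Z_L + Z_0) = (506 − 130)/(506 + 130) = 376/636

Γ = 0.591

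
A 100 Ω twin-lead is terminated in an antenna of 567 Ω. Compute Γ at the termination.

Γ = 0.7

Γ = (Z_L − Z_0)/(Z_L + Z_0) = (567 − 100)/(567 + 100) = 467/667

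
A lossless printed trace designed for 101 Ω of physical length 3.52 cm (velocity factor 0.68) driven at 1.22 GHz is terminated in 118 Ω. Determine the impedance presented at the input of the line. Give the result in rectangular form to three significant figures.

λ = v/f = 0.68·c / 1.22 GHz = 0.167 m
βl = 2π·l/λ = 2π × 0.211 = 75.8°
tan(βl) = tan(75.8°) = 3.95
Z_in = Z_0·(Z_L + jZ_0·tanβl)/(Z_0 + jZ_L·tanβl)
     = 101·(118 + j399)/(101 + j466)

Z_in ≈ 87.9 − j6.53 Ω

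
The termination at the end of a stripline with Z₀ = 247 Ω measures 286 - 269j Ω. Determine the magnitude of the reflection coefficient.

Γ = (Z_L − Z_0)/(Z_L + Z_0) = (39 − j269)/(533 − j269)
|Γ| = 272/597

|Γ| ≈ 0.455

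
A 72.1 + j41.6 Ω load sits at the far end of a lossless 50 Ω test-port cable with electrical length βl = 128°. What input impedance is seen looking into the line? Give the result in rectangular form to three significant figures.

Z_in ≈ 24.8 + j11.3 Ω

tan(βl) = tan(128°) = -1.28
Z_in = Z_0·(Z_L + jZ_0·tanβl)/(Z_0 + jZ_L·tanβl)
     = 50·(72.1 − j22.4)/(103 − j92.3)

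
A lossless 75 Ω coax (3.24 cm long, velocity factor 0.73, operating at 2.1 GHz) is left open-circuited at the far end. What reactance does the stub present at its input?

X_in ≈ 30.1 Ω (inductive)

λ = v/f = 0.73·c / 2.1 GHz = 0.104 m
βl = 2π·l/λ = 2π × 0.311 = 112°
tan(βl) = -2.49
For an open-circuited stub, Z_in = −jZ_0·cot(βl) = −jZ_0/tan(βl)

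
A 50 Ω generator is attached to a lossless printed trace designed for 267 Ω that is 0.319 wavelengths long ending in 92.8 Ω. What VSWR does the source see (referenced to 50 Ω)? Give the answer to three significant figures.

VSWR ≈ 13.1

βl = 2π × 0.319 = 115°
tan(βl) = -2.16
Z_in = Z_0·(Z_L + jZ_0·tanβl)/(Z_0 + jZ_L·tanβl) = 336 − j324 Ω
Γ_s = (Z_in − Z_s)/(Z_in + Z_s) = (286 − j324)/(386 − j324), |Γ_s| = 0.858
VSWR = (1 + |Γ_s|)/(1 − |Γ_s|)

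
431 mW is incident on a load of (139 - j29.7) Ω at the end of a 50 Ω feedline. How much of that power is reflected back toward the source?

P_reflected ≈ 104 mW

|Γ| = |(89 − j29.7)/(189 − j29.7)| = 0.49
|Γ|² = 0.241
P_refl = |Γ|²·P_inc = 104 mW, P_del = (1 − |Γ|²)·P_inc = 327 mW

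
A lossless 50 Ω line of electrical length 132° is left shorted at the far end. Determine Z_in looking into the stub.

Z_in ≈ −j55.5 Ω

tan(βl) = -1.11
For a shorted stub, Z_in = jZ_0·tan(βl)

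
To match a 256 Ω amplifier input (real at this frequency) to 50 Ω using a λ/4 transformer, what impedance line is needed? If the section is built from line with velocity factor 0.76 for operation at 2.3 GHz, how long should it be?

Z_qwt ≈ 113 Ω; length ≈ 2.48 cm

Z_qwt = √(Z_0·R_L) = √(50 × 256) = √12800
λ = 0.76·c/f = 0.0991 m, so l = λ/4 = 0.0248 m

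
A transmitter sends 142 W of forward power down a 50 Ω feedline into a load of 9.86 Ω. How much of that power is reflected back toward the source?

Γ = (9.86 − 50)/(9.86 + 50) = -0.671
|Γ|² = 0.45
P_refl = |Γ|²·P_inc = 63.9 W, P_del = (1 − |Γ|²)·P_inc = 78.1 W

P_reflected ≈ 63.9 W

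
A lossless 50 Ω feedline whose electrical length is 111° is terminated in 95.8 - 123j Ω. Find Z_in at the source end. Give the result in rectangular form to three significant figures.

Z_in ≈ 13.8 + j34.1 Ω

tan(βl) = tan(111°) = -2.61
Z_in = Z_0·(Z_L + jZ_0·tanβl)/(Z_0 + jZ_L·tanβl)
     = 50·(95.8 − j253)/(-270 − j250)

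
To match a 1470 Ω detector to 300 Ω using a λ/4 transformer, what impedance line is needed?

Z_qwt = √(Z_0·R_L) = √(300 × 1470) = √441000

Z_qwt ≈ 664 Ω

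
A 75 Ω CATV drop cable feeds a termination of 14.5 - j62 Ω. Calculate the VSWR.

VSWR ≈ 8.79

Γ = (Z_L − Z_0)/(Z_L + Z_0) = (-60.5 − j62)/(89.5 − j62)
|Γ| = 86.6/109 = 0.796
VSWR = (1 + |Γ|)/(1 − |Γ|) = 1.8/0.204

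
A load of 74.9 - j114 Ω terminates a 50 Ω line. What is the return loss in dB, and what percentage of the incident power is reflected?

RL ≈ 3.22 dB; 47.6% of incident power reflected

Γ = (24.9 − j114)/(124.9 − j114), |Γ| = 0.69
RL = −20·log₁₀(0.69) = 3.22 dB
P_refl/P_inc = |Γ|² = 0.476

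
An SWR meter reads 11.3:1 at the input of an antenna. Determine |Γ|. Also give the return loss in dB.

|Γ| ≈ 0.837; return loss ≈ 1.54 dB

|Γ| = (S − 1)/(S + 1) = (11.3 − 1)/(11.3 + 1) = 10.3/12.3
RL = −20·log₁₀|Γ| = −20·log₁₀(0.837)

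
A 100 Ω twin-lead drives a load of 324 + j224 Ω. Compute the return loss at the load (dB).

RL ≈ 3.6 dB

Γ = (224 + j224)/(424 + j224), |Γ| = 0.661
RL = −20·log₁₀|Γ| = −20·log₁₀(0.661)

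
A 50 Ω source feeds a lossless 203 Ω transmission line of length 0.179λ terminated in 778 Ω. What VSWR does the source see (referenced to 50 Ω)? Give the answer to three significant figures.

VSWR ≈ 4.31

βl = 2π × 0.179 = 64.4°
tan(βl) = 2.09
Z_in = Z_0·(Z_L + jZ_0·tanβl)/(Z_0 + jZ_L·tanβl) = 64.1 − j89.1 Ω
Γ_s = (Z_in − Z_s)/(Z_in + Z_s) = (14.1 − j89.1)/(114 − j89.1), |Γ_s| = 0.623
VSWR = (1 + |Γ_s|)/(1 − |Γ_s|)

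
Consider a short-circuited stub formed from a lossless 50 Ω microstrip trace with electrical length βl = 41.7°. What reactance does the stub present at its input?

X_in ≈ 44.5 Ω (inductive)

tan(βl) = 0.891
For a short-circuited stub, Z_in = jZ_0·tan(βl)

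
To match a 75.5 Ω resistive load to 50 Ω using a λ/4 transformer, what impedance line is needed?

Z_qwt = √(Z_0·R_L) = √(50 × 75.5) = √3775

Z_qwt ≈ 61.4 Ω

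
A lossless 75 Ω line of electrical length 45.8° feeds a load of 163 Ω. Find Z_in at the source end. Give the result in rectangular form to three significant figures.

Z_in ≈ 55.9 − j47.9 Ω

tan(βl) = tan(45.8°) = 1.03
Z_in = Z_0·(Z_L + jZ_0·tanβl)/(Z_0 + jZ_L·tanβl)
     = 75·(163 + j77.1)/(75 + j168)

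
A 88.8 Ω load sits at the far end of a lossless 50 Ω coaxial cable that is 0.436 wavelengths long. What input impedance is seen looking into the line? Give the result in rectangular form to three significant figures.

βl = 2π × 0.436 = 157°
tan(βl) = tan(157°) = -0.425
Z_in = Z_0·(Z_L + jZ_0·tanβl)/(Z_0 + jZ_L·tanβl)
     = 50·(88.8 − j21.3)/(50 − j37.8)

Z_in ≈ 66.8 + j29.2 Ω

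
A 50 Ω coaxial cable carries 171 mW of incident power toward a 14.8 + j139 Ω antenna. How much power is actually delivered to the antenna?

|Γ| = |(-35.2 + j139)/(64.8 + j139)| = 0.935
|Γ|² = 0.874
P_refl = |Γ|²·P_inc = 149 mW, P_del = (1 − |Γ|²)·P_inc = 21.5 mW

P_delivered ≈ 21.5 mW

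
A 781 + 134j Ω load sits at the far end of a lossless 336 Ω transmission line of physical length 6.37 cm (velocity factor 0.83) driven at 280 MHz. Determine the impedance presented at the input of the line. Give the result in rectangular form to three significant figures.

λ = v/f = 0.83·c / 280 MHz = 0.889 m
βl = 2π·l/λ = 2π × 0.0716 = 25.8°
tan(βl) = tan(25.8°) = 0.483
Z_in = Z_0·(Z_L + jZ_0·tanβl)/(Z_0 + jZ_L·tanβl)
     = 336·(781 + j296)/(271 + j377)

Z_in ≈ 504 − j333 Ω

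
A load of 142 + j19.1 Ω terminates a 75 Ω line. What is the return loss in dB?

Γ = (67 + j19.1)/(217 + j19.1), |Γ| = 0.32
RL = −20·log₁₀|Γ| = −20·log₁₀(0.32)

RL ≈ 9.9 dB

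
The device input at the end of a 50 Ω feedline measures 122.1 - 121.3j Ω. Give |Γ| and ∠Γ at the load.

Γ ≈ 0.67 ∠ -24.1°

Γ = (Z_L − Z_0)/(Z_L + Z_0) = (72.1 − j121.3)/(172.1 − j121.3)
|Γ| = 141/211 = 0.67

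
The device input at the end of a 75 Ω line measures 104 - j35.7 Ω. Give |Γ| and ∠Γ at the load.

Γ = (Z_L − Z_0)/(Z_L + Z_0) = (29 − j35.7)/(179 − j35.7)
|Γ| = 46/183 = 0.252

Γ ≈ 0.252 ∠ -39.6°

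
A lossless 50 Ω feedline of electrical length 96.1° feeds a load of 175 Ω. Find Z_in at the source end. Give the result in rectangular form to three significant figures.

Z_in ≈ 14.4 + j4.9 Ω

tan(βl) = tan(96.1°) = -9.36
Z_in = Z_0·(Z_L + jZ_0·tanβl)/(Z_0 + jZ_L·tanβl)
     = 50·(175 − j468)/(50 − j1640)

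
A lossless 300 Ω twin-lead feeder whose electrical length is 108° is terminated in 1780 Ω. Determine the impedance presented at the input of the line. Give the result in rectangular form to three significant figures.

Z_in ≈ 55.7 + j94.4 Ω

tan(βl) = tan(108°) = -3.08
Z_in = Z_0·(Z_L + jZ_0·tanβl)/(Z_0 + jZ_L·tanβl)
     = 300·(1780 − j923)/(300 − j5480)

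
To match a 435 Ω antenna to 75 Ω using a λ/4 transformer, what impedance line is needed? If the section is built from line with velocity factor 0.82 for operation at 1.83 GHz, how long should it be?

Z_qwt = √(Z_0·R_L) = √(75 × 435) = √32620
λ = 0.82·c/f = 0.134 m, so l = λ/4 = 0.0336 m

Z_qwt ≈ 181 Ω; length ≈ 3.36 cm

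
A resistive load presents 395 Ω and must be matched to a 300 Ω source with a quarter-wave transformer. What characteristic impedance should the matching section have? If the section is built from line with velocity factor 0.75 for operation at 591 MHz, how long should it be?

Z_qwt = √(Z_0·R_L) = √(300 × 395) = √118500
λ = 0.75·c/f = 0.381 m, so l = λ/4 = 0.0952 m

Z_qwt ≈ 344 Ω; length ≈ 9.52 cm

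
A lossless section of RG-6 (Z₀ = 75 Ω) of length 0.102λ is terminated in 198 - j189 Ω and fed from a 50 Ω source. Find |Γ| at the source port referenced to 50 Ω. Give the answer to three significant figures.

βl = 2π × 0.102 = 36.7°
tan(βl) = 0.746
Z_in = Z_0·(Z_L + jZ_0·tanβl)/(Z_0 + jZ_L·tanβl) = 25.3 − j63.5 Ω
Γ_s = (Z_in − Z_s)/(Z_in + Z_s) = (-24.7 − j63.5)/(75.3 − j63.5), |Γ_s| = 0.692

|Γ| ≈ 0.692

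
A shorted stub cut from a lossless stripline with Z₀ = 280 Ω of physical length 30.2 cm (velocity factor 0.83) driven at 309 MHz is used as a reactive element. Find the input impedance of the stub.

λ = v/f = 0.83·c / 309 MHz = 0.806 m
βl = 2π·l/λ = 2π × 0.375 = 135°
tan(βl) = -1
For a shorted stub, Z_in = jZ_0·tan(βl)

Z_in ≈ −j281 Ω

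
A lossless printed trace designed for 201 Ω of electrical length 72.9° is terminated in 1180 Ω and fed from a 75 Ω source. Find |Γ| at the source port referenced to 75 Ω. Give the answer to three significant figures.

|Γ| ≈ 0.555

tan(βl) = 3.25
Z_in = Z_0·(Z_L + jZ_0·tanβl)/(Z_0 + jZ_L·tanβl) = 37.4 − j59.9 Ω
Γ_s = (Z_in − Z_s)/(Z_in + Z_s) = (-37.6 − j59.9)/(112 − j59.9), |Γ_s| = 0.555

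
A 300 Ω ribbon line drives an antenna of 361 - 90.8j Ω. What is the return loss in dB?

Γ = (61 − j90.8)/(661 − j90.8), |Γ| = 0.164
RL = −20·log₁₀|Γ| = −20·log₁₀(0.164)

RL ≈ 15.7 dB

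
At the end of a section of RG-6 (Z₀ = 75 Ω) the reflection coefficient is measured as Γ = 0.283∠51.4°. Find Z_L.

Z_L = Z_0·(1 + Γ)/(1 − Γ) = 75·(1.18 + j0.221)/(0.823 − j0.221)

Z_L ≈ 94.9 + j45.6 Ω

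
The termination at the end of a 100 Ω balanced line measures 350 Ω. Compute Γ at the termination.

Γ = 0.556

Γ = (Z_L − Z_0)/(Z_L + Z_0) = (350 − 100)/(350 + 100) = 250/450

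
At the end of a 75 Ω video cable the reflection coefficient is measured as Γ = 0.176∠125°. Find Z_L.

Z_L ≈ 58.9 + j17.5 Ω

Z_L = Z_0·(1 + Γ)/(1 − Γ) = 75·(0.899 + j0.144)/(1.1 − j0.144)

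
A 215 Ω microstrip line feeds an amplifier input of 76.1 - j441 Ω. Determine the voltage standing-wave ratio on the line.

Γ = (Z_L − Z_0)/(Z_L + Z_0) = (-138.9 − j441)/(291.1 − j441)
|Γ| = 462/528 = 0.875
VSWR = (1 + |Γ|)/(1 − |Γ|) = 1.87/0.125

VSWR ≈ 15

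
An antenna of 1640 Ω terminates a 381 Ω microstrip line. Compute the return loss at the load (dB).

RL ≈ 4.11 dB

Γ = (1640 − 381)/(1640 + 381) = 0.623
RL = −20·log₁₀|Γ| = −20·log₁₀(0.623)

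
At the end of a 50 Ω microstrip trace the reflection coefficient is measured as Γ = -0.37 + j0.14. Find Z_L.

Z_L ≈ 22.2 + j7.38 Ω

Z_L = Z_0·(1 + Γ)/(1 − Γ) = 50·(0.63 + j0.14)/(1.37 − j0.14)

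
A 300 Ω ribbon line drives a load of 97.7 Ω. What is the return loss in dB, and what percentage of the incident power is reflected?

Γ = (97.7 − 300)/(97.7 + 300) = -0.509
RL = −20·log₁₀(0.509) = 5.87 dB
P_refl/P_inc = |Γ|² = 0.259

RL ≈ 5.87 dB; 25.9% of incident power reflected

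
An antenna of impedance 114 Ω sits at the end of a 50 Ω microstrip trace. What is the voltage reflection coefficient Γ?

Γ = (Z_L − Z_0)/(Z_L + Z_0) = (114 − 50)/(114 + 50) = 64/164

Γ = 0.39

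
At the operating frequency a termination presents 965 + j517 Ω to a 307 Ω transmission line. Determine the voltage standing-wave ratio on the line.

Γ = (Z_L − Z_0)/(Z_L + Z_0) = (658 + j517)/(1272 + j517)
|Γ| = 837/1370 = 0.609
VSWR = (1 + |Γ|)/(1 − |Γ|) = 1.61/0.391

VSWR ≈ 4.12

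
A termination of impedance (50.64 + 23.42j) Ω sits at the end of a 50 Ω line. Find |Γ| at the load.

Γ = (Z_L − Z_0)/(Z_L + Z_0) = (0.64 + j23.42)/(100.6 + j23.42)
|Γ| = 23.4/103

|Γ| ≈ 0.227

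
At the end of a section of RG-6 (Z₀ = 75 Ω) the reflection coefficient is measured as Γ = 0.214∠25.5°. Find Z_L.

Z_L = Z_0·(1 + Γ)/(1 − Γ) = 75·(1.19 + j0.0921)/(0.807 − j0.0921)

Z_L ≈ 109 + j21 Ω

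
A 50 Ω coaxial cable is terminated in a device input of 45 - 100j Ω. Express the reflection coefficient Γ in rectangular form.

Γ ≈ 0.501 − j0.526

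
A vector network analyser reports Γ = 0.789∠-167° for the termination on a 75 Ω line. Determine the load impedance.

Z_L ≈ 8.96 − j8.42 Ω

Z_L = Z_0·(1 + Γ)/(1 − Γ) = 75·(0.231 − j0.177)/(1.77 + j0.177)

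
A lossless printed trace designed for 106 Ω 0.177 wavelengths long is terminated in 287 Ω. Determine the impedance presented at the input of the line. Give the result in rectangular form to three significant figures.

βl = 2π × 0.177 = 63.7°
tan(βl) = tan(63.7°) = 2.03
Z_in = Z_0·(Z_L + jZ_0·tanβl)/(Z_0 + jZ_L·tanβl)
     = 106·(287 + j215)/(106 + j581)

Z_in ≈ 47.1 − j43.7 Ω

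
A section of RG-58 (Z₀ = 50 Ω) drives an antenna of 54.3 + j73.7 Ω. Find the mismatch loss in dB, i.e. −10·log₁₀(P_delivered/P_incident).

Γ = (4.3 + j73.7)/(104.3 + j73.7), |Γ| = 0.578
|Γ|² = 0.334, so P_del/P_inc = 1 − |Γ|² = 0.666
ML = −10·log₁₀(1 − |Γ|²)

mismatch loss ≈ 1.77 dB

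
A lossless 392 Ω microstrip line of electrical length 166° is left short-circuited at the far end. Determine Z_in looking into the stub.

Z_in ≈ −j97.7 Ω

tan(βl) = -0.249
For a short-circuited stub, Z_in = jZ_0·tan(βl)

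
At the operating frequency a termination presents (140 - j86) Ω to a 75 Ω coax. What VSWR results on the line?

Γ = (Z_L − Z_0)/(Z_L + Z_0) = (65 − j86)/(215 − j86)
|Γ| = 108/232 = 0.466
VSWR = (1 + |Γ|)/(1 − |Γ|) = 1.47/0.534

VSWR ≈ 2.74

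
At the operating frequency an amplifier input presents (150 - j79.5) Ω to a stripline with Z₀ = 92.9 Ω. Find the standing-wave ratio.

VSWR ≈ 2.24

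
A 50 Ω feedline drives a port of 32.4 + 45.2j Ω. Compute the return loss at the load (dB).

RL ≈ 5.75 dB

Γ = (-17.6 + j45.2)/(82.4 + j45.2), |Γ| = 0.516
RL = −20·log₁₀|Γ| = −20·log₁₀(0.516)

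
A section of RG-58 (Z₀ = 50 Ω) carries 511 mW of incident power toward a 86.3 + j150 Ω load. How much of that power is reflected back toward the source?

|Γ| = |(36.3 + j150)/(136.3 + j150)| = 0.761
|Γ|² = 0.58
P_refl = |Γ|²·P_inc = 296 mW, P_del = (1 − |Γ|²)·P_inc = 215 mW

P_reflected ≈ 296 mW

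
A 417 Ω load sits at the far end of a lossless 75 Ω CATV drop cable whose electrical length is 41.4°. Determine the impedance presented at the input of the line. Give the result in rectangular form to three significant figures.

tan(βl) = tan(41.4°) = 0.882
Z_in = Z_0·(Z_L + jZ_0·tanβl)/(Z_0 + jZ_L·tanβl)
     = 75·(417 + j66.1)/(75 + j368)

Z_in ≈ 29.6 − j79 Ω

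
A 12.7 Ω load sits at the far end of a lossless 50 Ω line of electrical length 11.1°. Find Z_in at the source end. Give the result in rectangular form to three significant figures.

tan(βl) = tan(11.1°) = 0.196
Z_in = Z_0·(Z_L + jZ_0·tanβl)/(Z_0 + jZ_L·tanβl)
     = 50·(12.7 + j9.81)/(50 + j2.49)

Z_in ≈ 13.2 + j9.15 Ω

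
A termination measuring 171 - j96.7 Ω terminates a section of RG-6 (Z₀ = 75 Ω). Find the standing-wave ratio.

VSWR ≈ 3.13

Γ = (Z_L − Z_0)/(Z_L + Z_0) = (96 − j96.7)/(246 − j96.7)
|Γ| = 136/264 = 0.516
VSWR = (1 + |Γ|)/(1 − |Γ|) = 1.52/0.484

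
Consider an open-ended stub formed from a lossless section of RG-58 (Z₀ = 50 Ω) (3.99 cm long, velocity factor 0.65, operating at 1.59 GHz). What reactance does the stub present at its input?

λ = v/f = 0.65·c / 1.59 GHz = 0.123 m
βl = 2π·l/λ = 2π × 0.325 = 117°
tan(βl) = -1.95
For an open-ended stub, Z_in = −jZ_0·cot(βl) = −jZ_0/tan(βl)

X_in ≈ 25.6 Ω (inductive)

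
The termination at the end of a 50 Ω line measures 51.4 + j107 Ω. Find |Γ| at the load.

|Γ| ≈ 0.726

Γ = (Z_L − Z_0)/(Z_L + Z_0) = (1.4 + j107)/(101.4 + j107)
|Γ| = 107/147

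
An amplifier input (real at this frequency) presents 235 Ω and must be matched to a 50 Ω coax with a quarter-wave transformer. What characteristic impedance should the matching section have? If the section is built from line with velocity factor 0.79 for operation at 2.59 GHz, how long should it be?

Z_qwt ≈ 108 Ω; length ≈ 2.29 cm

Z_qwt = √(Z_0·R_L) = √(50 × 235) = √11750
λ = 0.79·c/f = 0.0915 m, so l = λ/4 = 0.0229 m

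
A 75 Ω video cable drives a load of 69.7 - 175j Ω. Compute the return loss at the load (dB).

RL ≈ 2.26 dB

Γ = (-5.3 − j175)/(144.7 − j175), |Γ| = 0.771
RL = −20·log₁₀|Γ| = −20·log₁₀(0.771)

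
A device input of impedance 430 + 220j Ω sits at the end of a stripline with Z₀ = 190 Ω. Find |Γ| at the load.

|Γ| ≈ 0.495

Γ = (Z_L − Z_0)/(Z_L + Z_0) = (240 + j220)/(620 + j220)
|Γ| = 326/658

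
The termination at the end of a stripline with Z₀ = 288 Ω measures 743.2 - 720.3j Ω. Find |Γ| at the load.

|Γ| ≈ 0.677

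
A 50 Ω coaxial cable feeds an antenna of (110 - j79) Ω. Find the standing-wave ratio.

Γ = (Z_L − Z_0)/(Z_L + Z_0) = (60 − j79)/(160 − j79)
|Γ| = 99.2/178 = 0.556
VSWR = (1 + |Γ|)/(1 − |Γ|) = 1.56/0.444

VSWR ≈ 3.5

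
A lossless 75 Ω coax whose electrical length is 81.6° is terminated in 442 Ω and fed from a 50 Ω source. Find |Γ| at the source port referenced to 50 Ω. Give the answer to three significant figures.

tan(βl) = 6.77
Z_in = Z_0·(Z_L + jZ_0·tanβl)/(Z_0 + jZ_L·tanβl) = 13 − j10.7 Ω
Γ_s = (Z_in − Z_s)/(Z_in + Z_s) = (-37 − j10.7)/(63 − j10.7), |Γ_s| = 0.603

|Γ| ≈ 0.603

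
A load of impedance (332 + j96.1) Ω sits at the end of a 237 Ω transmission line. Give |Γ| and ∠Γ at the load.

Γ ≈ 0.234 ∠ 35.7°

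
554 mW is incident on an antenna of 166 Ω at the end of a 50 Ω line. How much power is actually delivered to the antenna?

Γ = (166 − 50)/(166 + 50) = 0.537
|Γ|² = 0.288
P_refl = |Γ|²·P_inc = 160 mW, P_del = (1 − |Γ|²)·P_inc = 394 mW

P_delivered ≈ 394 mW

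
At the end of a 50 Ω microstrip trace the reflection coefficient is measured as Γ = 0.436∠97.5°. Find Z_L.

Z_L = Z_0·(1 + Γ)/(1 − Γ) = 50·(0.943 + j0.432)/(1.06 − j0.432)

Z_L ≈ 31.1 + j33.2 Ω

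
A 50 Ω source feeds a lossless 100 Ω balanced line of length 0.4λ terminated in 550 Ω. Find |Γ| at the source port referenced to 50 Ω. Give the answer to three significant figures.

βl = 2π × 0.4 = 144°
tan(βl) = -0.727
Z_in = Z_0·(Z_L + jZ_0·tanβl)/(Z_0 + jZ_L·tanβl) = 49.5 + j125 Ω
Γ_s = (Z_in − Z_s)/(Z_in + Z_s) = (-0.476 + j125)/(99.5 + j125), |Γ_s| = 0.783

|Γ| ≈ 0.783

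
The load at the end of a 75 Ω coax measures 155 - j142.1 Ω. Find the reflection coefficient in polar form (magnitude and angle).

Γ ≈ 0.603 ∠ -28.9°

Γ = (Z_L − Z_0)/(Z_L + Z_0) = (80 − j142.1)/(230 − j142.1)
|Γ| = 163/270 = 0.603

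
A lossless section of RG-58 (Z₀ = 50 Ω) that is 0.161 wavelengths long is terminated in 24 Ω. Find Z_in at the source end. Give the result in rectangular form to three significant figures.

βl = 2π × 0.161 = 58°
tan(βl) = tan(58°) = 1.6
Z_in = Z_0·(Z_L + jZ_0·tanβl)/(Z_0 + jZ_L·tanβl)
     = 50·(24 + j79.9)/(50 + j38.3)

Z_in ≈ 53.7 + j38.7 Ω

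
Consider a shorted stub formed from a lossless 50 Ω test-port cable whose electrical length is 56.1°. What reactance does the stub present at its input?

X_in ≈ 74.4 Ω (inductive)

tan(βl) = 1.49
For a shorted stub, Z_in = jZ_0·tan(βl)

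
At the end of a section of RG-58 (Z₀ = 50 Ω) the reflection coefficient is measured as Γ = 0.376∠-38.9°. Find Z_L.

Z_L = Z_0·(1 + Γ)/(1 − Γ) = 50·(1.29 − j0.236)/(0.707 + j0.236)

Z_L ≈ 77.2 − j42.5 Ω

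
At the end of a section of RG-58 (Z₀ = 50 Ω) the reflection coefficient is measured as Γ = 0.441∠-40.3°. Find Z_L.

Z_L = Z_0·(1 + Γ)/(1 − Γ) = 50·(1.34 − j0.285)/(0.664 + j0.285)

Z_L ≈ 77.2 − j54.7 Ω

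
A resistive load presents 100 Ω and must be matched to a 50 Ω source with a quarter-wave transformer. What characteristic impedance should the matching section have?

Z_qwt = √(Z_0·R_L) = √(50 × 100) = √5000

Z_qwt ≈ 70.7 Ω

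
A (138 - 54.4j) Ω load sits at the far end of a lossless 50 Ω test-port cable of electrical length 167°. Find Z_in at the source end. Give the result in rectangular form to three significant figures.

Z_in ≈ 150 + j39.9 Ω

tan(βl) = tan(167°) = -0.231
Z_in = Z_0·(Z_L + jZ_0·tanβl)/(Z_0 + jZ_L·tanβl)
     = 50·(138 − j65.9)/(37.4 − j31.9)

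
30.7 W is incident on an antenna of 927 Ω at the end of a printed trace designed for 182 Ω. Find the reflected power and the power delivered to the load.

P_reflected ≈ 13.9 W; P_delivered ≈ 16.8 W

Γ = (927 − 182)/(927 + 182) = 0.672
|Γ|² = 0.451
P_refl = |Γ|²·P_inc = 13.9 W, P_del = (1 − |Γ|²)·P_inc = 16.8 W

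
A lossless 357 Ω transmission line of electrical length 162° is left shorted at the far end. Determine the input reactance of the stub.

tan(βl) = -0.325
For a shorted stub, Z_in = jZ_0·tan(βl)

X_in ≈ -116 Ω (capacitive)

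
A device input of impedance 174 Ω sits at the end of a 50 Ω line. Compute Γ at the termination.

Γ = 0.554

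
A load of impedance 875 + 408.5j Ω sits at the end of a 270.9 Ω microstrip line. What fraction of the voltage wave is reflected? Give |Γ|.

Γ = (Z_L − Z_0)/(Z_L + Z_0) = (604.1 + j408.5)/(1146 + j408.5)
|Γ| = 729/1220

|Γ| ≈ 0.599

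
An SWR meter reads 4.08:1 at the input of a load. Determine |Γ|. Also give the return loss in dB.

|Γ| ≈ 0.606; return loss ≈ 4.35 dB

|Γ| = (S − 1)/(S + 1) = (4.08 − 1)/(4.08 + 1) = 3.08/5.08
RL = −20·log₁₀|Γ| = −20·log₁₀(0.606)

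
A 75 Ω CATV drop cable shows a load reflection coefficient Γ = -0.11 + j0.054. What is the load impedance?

Z_L = Z_0·(1 + Γ)/(1 − Γ) = 75·(0.89 + j0.054)/(1.11 − j0.054)

Z_L ≈ 59.8 + j6.56 Ω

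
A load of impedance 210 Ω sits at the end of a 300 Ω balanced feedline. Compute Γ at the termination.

Γ = -0.176

Γ = (Z_L − Z_0)/(Z_L + Z_0) = (210 − 300)/(210 + 300) = -90/510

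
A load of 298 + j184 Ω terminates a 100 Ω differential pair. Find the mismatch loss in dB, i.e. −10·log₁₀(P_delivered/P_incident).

mismatch loss ≈ 2.08 dB

Γ = (198 + j184)/(398 + j184), |Γ| = 0.616
|Γ|² = 0.38, so P_del/P_inc = 1 − |Γ|² = 0.62
ML = −10·log₁₀(1 − |Γ|²)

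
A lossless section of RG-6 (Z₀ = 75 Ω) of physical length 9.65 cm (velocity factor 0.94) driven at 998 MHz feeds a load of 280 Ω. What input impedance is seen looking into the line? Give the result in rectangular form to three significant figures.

Z_in ≈ 27.7 + j43.8 Ω

λ = v/f = 0.94·c / 998 MHz = 0.283 m
βl = 2π·l/λ = 2π × 0.342 = 123°
tan(βl) = tan(123°) = -1.54
Z_in = Z_0·(Z_L + jZ_0·tanβl)/(Z_0 + jZ_L·tanβl)
     = 75·(280 − j116)/(75 − j432)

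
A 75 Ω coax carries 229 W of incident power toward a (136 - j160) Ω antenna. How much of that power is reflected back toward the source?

|Γ| = |(61 − j160)/(211 − j160)| = 0.647
|Γ|² = 0.418
P_refl = |Γ|²·P_inc = 95.8 W, P_del = (1 − |Γ|²)·P_inc = 133 W

P_reflected ≈ 95.8 W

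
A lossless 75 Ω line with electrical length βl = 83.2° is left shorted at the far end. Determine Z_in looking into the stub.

tan(βl) = 8.39
For a shorted stub, Z_in = jZ_0·tan(βl)

Z_in ≈ +j629 Ω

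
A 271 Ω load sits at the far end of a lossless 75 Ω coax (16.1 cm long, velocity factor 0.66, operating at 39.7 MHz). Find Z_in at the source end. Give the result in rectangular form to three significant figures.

λ = v/f = 0.66·c / 39.7 MHz = 4.99 m
βl = 2π·l/λ = 2π × 0.0323 = 11.6°
tan(βl) = tan(11.6°) = 0.206
Z_in = Z_0·(Z_L + jZ_0·tanβl)/(Z_0 + jZ_L·tanβl)
     = 75·(271 + j15.4)/(75 + j55.7)

Z_in ≈ 182 − j120 Ω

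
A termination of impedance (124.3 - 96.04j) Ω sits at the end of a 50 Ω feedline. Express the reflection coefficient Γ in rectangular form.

Γ ≈ 0.56 − j0.242

Γ = (Z_L − Z_0)/(Z_L + Z_0) = (74.3 − j96.04)/(174.3 − j96.04)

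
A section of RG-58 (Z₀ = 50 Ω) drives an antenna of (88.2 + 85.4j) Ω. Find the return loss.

Γ = (38.2 + j85.4)/(138.2 + j85.4), |Γ| = 0.576
RL = −20·log₁₀|Γ| = −20·log₁₀(0.576)

RL ≈ 4.79 dB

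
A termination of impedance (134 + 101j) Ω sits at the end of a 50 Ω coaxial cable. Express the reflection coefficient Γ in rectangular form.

Γ = (Z_L − Z_0)/(Z_L + Z_0) = (84 + j101)/(184 + j101)

Γ ≈ 0.582 + j0.229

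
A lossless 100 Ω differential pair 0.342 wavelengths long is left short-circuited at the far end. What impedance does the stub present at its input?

βl = 2π × 0.342 = 123°
tan(βl) = -1.53
For a short-circuited stub, Z_in = jZ_0·tan(βl)

Z_in ≈ −j153 Ω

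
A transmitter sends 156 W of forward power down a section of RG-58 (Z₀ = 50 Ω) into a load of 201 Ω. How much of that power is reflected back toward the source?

Γ = (201 − 50)/(201 + 50) = 0.602
|Γ|² = 0.362
P_refl = |Γ|²·P_inc = 56.5 W, P_del = (1 − |Γ|²)·P_inc = 99.5 W

P_reflected ≈ 56.5 W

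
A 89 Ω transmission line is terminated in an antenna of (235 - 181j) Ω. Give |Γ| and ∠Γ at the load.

Γ ≈ 0.627 ∠ -21.9°

Γ = (Z_L − Z_0)/(Z_L + Z_0) = (146 − j181)/(324 − j181)
|Γ| = 233/371 = 0.627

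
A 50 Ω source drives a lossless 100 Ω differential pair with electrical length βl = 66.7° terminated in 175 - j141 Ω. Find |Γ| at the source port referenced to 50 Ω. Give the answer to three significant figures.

tan(βl) = 2.32
Z_in = Z_0·(Z_L + jZ_0·tanβl)/(Z_0 + jZ_L·tanβl) = 32.2 − j9.24 Ω
Γ_s = (Z_in − Z_s)/(Z_in + Z_s) = (-17.8 − j9.24)/(82.2 − j9.24), |Γ_s| = 0.243

|Γ| ≈ 0.243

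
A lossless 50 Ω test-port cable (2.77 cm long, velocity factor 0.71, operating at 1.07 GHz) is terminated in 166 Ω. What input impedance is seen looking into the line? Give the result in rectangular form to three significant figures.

λ = v/f = 0.71·c / 1.07 GHz = 0.199 m
βl = 2π·l/λ = 2π × 0.139 = 50.1°
tan(βl) = tan(50.1°) = 1.2
Z_in = Z_0·(Z_L + jZ_0·tanβl)/(Z_0 + jZ_L·tanβl)
     = 50·(166 + j59.8)/(50 + j198)

Z_in ≈ 24.1 − j35.8 Ω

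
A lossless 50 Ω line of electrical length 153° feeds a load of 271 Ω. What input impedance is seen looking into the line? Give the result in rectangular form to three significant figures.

tan(βl) = tan(153°) = -0.51
Z_in = Z_0·(Z_L + jZ_0·tanβl)/(Z_0 + jZ_L·tanβl)
     = 50·(271 − j25.5)/(50 − j138)

Z_in ≈ 39.6 + j83.8 Ω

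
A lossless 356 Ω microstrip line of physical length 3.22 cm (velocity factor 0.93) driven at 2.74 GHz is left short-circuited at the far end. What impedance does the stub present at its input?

Z_in ≈ −j806 Ω

λ = v/f = 0.93·c / 2.74 GHz = 0.102 m
βl = 2π·l/λ = 2π × 0.316 = 114°
tan(βl) = -2.26
For a short-circuited stub, Z_in = jZ_0·tan(βl)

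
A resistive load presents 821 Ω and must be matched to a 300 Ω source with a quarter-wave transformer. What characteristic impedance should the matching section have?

Z_qwt ≈ 496 Ω

Z_qwt = √(Z_0·R_L) = √(300 × 821) = √246300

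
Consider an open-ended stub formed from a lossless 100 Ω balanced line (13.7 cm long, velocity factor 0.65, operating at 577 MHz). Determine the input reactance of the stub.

λ = v/f = 0.65·c / 577 MHz = 0.338 m
βl = 2π·l/λ = 2π × 0.405 = 146°
tan(βl) = -0.676
For an open-ended stub, Z_in = −jZ_0·cot(βl) = −jZ_0/tan(βl)

X_in ≈ 148 Ω (inductive)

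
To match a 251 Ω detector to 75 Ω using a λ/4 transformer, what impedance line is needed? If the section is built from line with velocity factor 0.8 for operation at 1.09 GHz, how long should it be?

Z_qwt ≈ 137 Ω; length ≈ 5.5 cm

Z_qwt = √(Z_0·R_L) = √(75 × 251) = √18820
λ = 0.8·c/f = 0.22 m, so l = λ/4 = 0.055 m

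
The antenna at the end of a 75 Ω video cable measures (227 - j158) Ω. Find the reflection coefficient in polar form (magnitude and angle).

Γ = (Z_L − Z_0)/(Z_L + Z_0) = (152 − j158)/(302 − j158)
|Γ| = 219/341 = 0.643

Γ ≈ 0.643 ∠ -18.5°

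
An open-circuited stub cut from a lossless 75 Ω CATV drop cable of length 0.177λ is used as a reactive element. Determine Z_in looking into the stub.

βl = 2π × 0.177 = 63.7°
tan(βl) = 2.03
For an open-circuited stub, Z_in = −jZ_0·cot(βl) = −jZ_0/tan(βl)

Z_in ≈ −j37 Ω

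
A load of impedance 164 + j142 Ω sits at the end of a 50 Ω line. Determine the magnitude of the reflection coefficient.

Γ = (Z_L − Z_0)/(Z_L + Z_0) = (114 + j142)/(214 + j142)
|Γ| = 182/257

|Γ| ≈ 0.709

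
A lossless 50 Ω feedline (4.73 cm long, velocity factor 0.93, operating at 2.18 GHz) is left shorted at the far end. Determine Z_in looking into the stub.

Z_in ≈ −j53.5 Ω

λ = v/f = 0.93·c / 2.18 GHz = 0.128 m
βl = 2π·l/λ = 2π × 0.37 = 133°
tan(βl) = -1.07
For a shorted stub, Z_in = jZ_0·tan(βl)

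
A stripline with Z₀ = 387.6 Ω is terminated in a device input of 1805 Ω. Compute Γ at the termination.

Γ = (Z_L − Z_0)/(Z_L + Z_0) = (1805 − 387.6)/(1805 + 387.6) = 1417/2193

Γ = 0.646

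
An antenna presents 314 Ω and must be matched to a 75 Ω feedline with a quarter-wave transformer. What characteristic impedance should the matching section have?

Z_qwt = √(Z_0·R_L) = √(75 × 314) = √23550

Z_qwt ≈ 153 Ω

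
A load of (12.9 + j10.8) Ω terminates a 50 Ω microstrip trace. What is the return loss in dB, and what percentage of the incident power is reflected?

Γ = (-37.1 + j10.8)/(62.9 + j10.8), |Γ| = 0.605
RL = −20·log₁₀(0.605) = 4.36 dB
P_refl/P_inc = |Γ|² = 0.367

RL ≈ 4.36 dB; 36.7% of incident power reflected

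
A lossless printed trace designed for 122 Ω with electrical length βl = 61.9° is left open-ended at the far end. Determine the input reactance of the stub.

X_in ≈ -65.1 Ω (capacitive)

tan(βl) = 1.87
For an open-ended stub, Z_in = −jZ_0·cot(βl) = −jZ_0/tan(βl)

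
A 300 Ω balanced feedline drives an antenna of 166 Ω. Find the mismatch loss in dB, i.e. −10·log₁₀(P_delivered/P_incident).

mismatch loss ≈ 0.375 dB

Γ = (166 − 300)/(166 + 300) = -0.288
|Γ|² = 0.0827, so P_del/P_inc = 1 − |Γ|² = 0.917
ML = −10·log₁₀(1 − |Γ|²)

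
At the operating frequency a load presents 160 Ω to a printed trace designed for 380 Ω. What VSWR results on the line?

VSWR ≈ 2.38

Γ = (160 − 380)/(160 + 380) = -0.407
VSWR = (1 + 0.407)/(1 − 0.407)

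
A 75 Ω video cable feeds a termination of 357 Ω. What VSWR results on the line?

VSWR ≈ 4.76

Γ = (357 − 75)/(357 + 75) = 0.653
VSWR = (1 + 0.653)/(1 − 0.653)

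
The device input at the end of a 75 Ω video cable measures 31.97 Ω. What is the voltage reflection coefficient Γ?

Γ = (Z_L − Z_0)/(Z_L + Z_0) = (31.97 − 75)/(31.97 + 75) = -43.03/107

Γ = -0.402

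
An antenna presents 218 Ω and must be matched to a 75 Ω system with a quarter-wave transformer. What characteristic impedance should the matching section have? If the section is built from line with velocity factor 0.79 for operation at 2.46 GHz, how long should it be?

Z_qwt = √(Z_0·R_L) = √(75 × 218) = √16350
λ = 0.79·c/f = 0.0963 m, so l = λ/4 = 0.0241 m

Z_qwt ≈ 128 Ω; length ≈ 2.41 cm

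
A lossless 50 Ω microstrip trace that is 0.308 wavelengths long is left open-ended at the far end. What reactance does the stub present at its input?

βl = 2π × 0.308 = 111°
tan(βl) = -2.62
For an open-ended stub, Z_in = −jZ_0·cot(βl) = −jZ_0/tan(βl)

X_in ≈ 19.1 Ω (inductive)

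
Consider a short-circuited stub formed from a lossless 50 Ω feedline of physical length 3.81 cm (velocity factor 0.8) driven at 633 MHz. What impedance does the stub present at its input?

λ = v/f = 0.8·c / 633 MHz = 0.379 m
βl = 2π·l/λ = 2π × 0.1 = 36.2°
tan(βl) = 0.731
For a short-circuited stub, Z_in = jZ_0·tan(βl)

Z_in ≈ +j36.6 Ω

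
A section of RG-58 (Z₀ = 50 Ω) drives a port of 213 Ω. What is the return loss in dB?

RL ≈ 4.16 dB

Γ = (213 − 50)/(213 + 50) = 0.62
RL = −20·log₁₀|Γ| = −20·log₁₀(0.62)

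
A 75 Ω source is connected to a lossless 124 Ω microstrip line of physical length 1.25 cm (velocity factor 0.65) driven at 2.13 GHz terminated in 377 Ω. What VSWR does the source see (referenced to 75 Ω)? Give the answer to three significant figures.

VSWR ≈ 3.3

λ = v/f = 0.65·c / 2.13 GHz = 0.0915 m
βl = 2π·l/λ = 2π × 0.137 = 49.2°
tan(βl) = 1.16
Z_in = Z_0·(Z_L + jZ_0·tanβl)/(Z_0 + jZ_L·tanβl) = 65.9 − j88.5 Ω
Γ_s = (Z_in − Z_s)/(Z_in + Z_s) = (-9.06 − j88.5)/(141 − j88.5), |Γ_s| = 0.534
VSWR = (1 + |Γ_s|)/(1 − |Γ_s|)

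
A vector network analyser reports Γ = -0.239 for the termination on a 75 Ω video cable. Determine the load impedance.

Z_L = Z_0·(1 + Γ)/(1 − Γ) = 75·(0.761)/(1.24)

Z_L ≈ 46.1 Ω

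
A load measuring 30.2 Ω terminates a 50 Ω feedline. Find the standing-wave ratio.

For a purely resistive load, VSWR = R_L/Z_0 or Z_0/R_L (whichever > 1) = 50/30.2

VSWR ≈ 1.66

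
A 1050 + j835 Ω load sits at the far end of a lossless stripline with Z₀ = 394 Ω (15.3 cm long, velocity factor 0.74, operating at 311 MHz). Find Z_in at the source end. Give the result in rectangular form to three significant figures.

λ = v/f = 0.74·c / 311 MHz = 0.714 m
βl = 2π·l/λ = 2π × 0.214 = 77.2°
tan(βl) = tan(77.2°) = 4.39
Z_in = Z_0·(Z_L + jZ_0·tanβl)/(Z_0 + jZ_L·tanβl)
     = 394·(1050 + j2560)/(-3270 + j4610)

Z_in ≈ 103 − j163 Ω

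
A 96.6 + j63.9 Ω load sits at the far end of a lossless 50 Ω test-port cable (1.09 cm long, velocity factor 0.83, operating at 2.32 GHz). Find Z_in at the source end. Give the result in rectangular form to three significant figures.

Z_in ≈ 72.8 − j64.8 Ω

λ = v/f = 0.83·c / 2.32 GHz = 0.107 m
βl = 2π·l/λ = 2π × 0.102 = 36.6°
tan(βl) = tan(36.6°) = 0.742
Z_in = Z_0·(Z_L + jZ_0·tanβl)/(Z_0 + jZ_L·tanβl)
     = 50·(96.6 + j101)/(2.61 + j71.6)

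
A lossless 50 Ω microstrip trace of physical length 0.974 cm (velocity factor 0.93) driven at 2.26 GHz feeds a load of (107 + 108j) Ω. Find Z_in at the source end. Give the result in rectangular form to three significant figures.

Z_in ≈ 101 − j107 Ω

λ = v/f = 0.93·c / 2.26 GHz = 0.123 m
βl = 2π·l/λ = 2π × 0.0789 = 28.4°
tan(βl) = tan(28.4°) = 0.541
Z_in = Z_0·(Z_L + jZ_0·tanβl)/(Z_0 + jZ_L·tanβl)
     = 50·(107 + j135)/(-8.4 + j57.9)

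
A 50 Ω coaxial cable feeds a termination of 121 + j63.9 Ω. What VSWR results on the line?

Γ = (Z_L − Z_0)/(Z_L + Z_0) = (71 + j63.9)/(171 + j63.9)
|Γ| = 95.5/183 = 0.523
VSWR = (1 + |Γ|)/(1 − |Γ|) = 1.52/0.477

VSWR ≈ 3.2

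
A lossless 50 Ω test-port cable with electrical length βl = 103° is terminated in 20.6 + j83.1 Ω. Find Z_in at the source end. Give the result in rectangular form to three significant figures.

Z_in ≈ 5.78 − j15 Ω

tan(βl) = tan(103°) = -4.33
Z_in = Z_0·(Z_L + jZ_0·tanβl)/(Z_0 + jZ_L·tanβl)
     = 50·(20.6 − j133)/(410 − j89.2)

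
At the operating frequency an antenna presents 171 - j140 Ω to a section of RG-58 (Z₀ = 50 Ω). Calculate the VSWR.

VSWR ≈ 5.83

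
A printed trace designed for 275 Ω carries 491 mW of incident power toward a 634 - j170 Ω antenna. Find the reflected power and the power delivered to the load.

P_reflected ≈ 90.6 mW; P_delivered ≈ 400 mW

|Γ| = |(359 − j170)/(909 − j170)| = 0.43
|Γ|² = 0.185
P_refl = |Γ|²·P_inc = 90.6 mW, P_del = (1 − |Γ|²)·P_inc = 400 mW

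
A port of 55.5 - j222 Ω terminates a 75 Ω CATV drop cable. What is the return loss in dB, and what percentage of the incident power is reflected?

RL ≈ 1.26 dB; 74.9% of incident power reflected

Γ = (-19.5 − j222)/(130.5 − j222), |Γ| = 0.865
RL = −20·log₁₀(0.865) = 1.26 dB
P_refl/P_inc = |Γ|² = 0.749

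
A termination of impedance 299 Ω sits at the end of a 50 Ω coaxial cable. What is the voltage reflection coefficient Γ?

Γ = 0.713

Γ = (Z_L − Z_0)/(Z_L + Z_0) = (299 − 50)/(299 + 50) = 249/349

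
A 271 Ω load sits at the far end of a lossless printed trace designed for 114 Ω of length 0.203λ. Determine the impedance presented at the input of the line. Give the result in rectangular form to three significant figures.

βl = 2π × 0.203 = 73.1°
tan(βl) = tan(73.1°) = 3.29
Z_in = Z_0·(Z_L + jZ_0·tanβl)/(Z_0 + jZ_L·tanβl)
     = 114·(271 + j375)/(114 + j891)

Z_in ≈ 51.5 − j28.1 Ω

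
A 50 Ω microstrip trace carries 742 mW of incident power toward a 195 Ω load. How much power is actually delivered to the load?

P_delivered ≈ 482 mW

Γ = (195 − 50)/(195 + 50) = 0.592
|Γ|² = 0.35
P_refl = |Γ|²·P_inc = 260 mW, P_del = (1 − |Γ|²)·P_inc = 482 mW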